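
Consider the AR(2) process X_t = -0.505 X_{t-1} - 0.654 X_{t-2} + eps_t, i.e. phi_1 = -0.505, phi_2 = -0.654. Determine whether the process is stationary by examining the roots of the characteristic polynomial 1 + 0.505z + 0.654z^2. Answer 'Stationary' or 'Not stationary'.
\text{Stationary}

The AR(p) characteristic polynomial is P(z) = 1 + 0.505z + 0.654z^2.
Stationarity requires all roots to lie outside the unit circle, i.e. |z| > 1 for every root.
Set 1 + (0.505) z + (0.654) z^2 = 0, i.e. a z^2 + b z + c = 0 with a = 0.654, b = 0.505, c = 1.
Discriminant D = b^2 - 4ac = (0.505)^2 - 4*(0.654)*1 = 0.255025 - (2.616) = -2.360975.
D < 0, so the roots are the complex-conjugate pair z = (-b +/- i sqrt(-D)) / (2a) = -0.3861 +/- 1.1747i.
For a conjugate pair |z|^2 = z * conj(z) = (product of roots) = c/a = 1/(0.654) = 1.529052, so |z| = sqrt(1.529052) = 1.2365 for both roots.
Moduli of all roots: 1.2365, 1.2365.
All moduli strictly greater than 1? Yes.
Verdict: Stationary.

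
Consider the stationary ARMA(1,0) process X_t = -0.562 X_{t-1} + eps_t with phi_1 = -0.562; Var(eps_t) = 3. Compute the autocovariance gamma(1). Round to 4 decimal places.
\gamma(1) = -2.4644

Multiply the model equation by X_{t-k} and take expectations. With theta_0 = psi_0 = 1 and psi_j the MA(infinity) weights, this gives
  gamma(k) - sum_i phi_i gamma(k-i) = c_k,
  c_k = sigma^2 * sum_{j=k..q} theta_j psi_{j-k}   (c_k = 0 for k > q),
using gamma(-m) = gamma(m).
Pure AR (q = 0): c_0 = sigma^2 = 3, c_k = 0 for k >= 1.
Equations for k = 0 and k = 1 (AR order 1):
  gamma(0) = phi_1 gamma(1) + c_0
  gamma(1) = phi_1 gamma(0) + c_1
Substituting the second into the first: gamma(0) (1 - phi_1^2) = c_0 + phi_1 c_1, so
  gamma(0) = c_0 / (1 - phi_1^2) = 3 / (1 - (-0.562)^2) = 3 / 0.684156 = 4.384965.
  gamma(1) = phi_1 gamma(0) = (-0.562)(4.384965) = -2.46435.
Therefore gamma(1) = -2.4644 (to 4 decimal places).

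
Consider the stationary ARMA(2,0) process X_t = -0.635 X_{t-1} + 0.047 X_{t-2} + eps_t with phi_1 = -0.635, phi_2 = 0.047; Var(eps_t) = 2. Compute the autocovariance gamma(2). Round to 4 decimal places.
\gamma(2) = 1.6947

Multiply the model equation by X_{t-k} and take expectations. With theta_0 = psi_0 = 1 and psi_j the MA(infinity) weights, this gives
  gamma(k) - sum_i phi_i gamma(k-i) = c_k,
  c_k = sigma^2 * sum_{j=k..q} theta_j psi_{j-k}   (c_k = 0 for k > q),
using gamma(-m) = gamma(m).
Pure AR (q = 0): c_0 = sigma^2 = 2, c_k = 0 for k >= 1.
Equations for k = 0, 1, 2 (AR order 2, c_2 = 0):
  (E0) gamma(0) = phi_1 gamma(1) + phi_2 gamma(2) + c_0
  (E1) gamma(1) = phi_1 gamma(0) + phi_2 gamma(1) + c_1
  (E2) gamma(2) = phi_1 gamma(1) + phi_2 gamma(0)
From (E1): gamma(1) = A gamma(0) + B with
  A = phi_1 / (1 - phi_2) = -0.635 / 0.953 = -0.666317,   B = c_1 / (1 - phi_2) = 0 / 0.953 = 0.
Insert (E2) into (E0): gamma(0) (1 - phi_2^2) = phi_1 (1 + phi_2) gamma(1) + c_0.
  phi_1 (1 + phi_2) = (-0.635)(1.047) = -0.664845,   1 - phi_2^2 = 0.997791.
Replace gamma(1) by A gamma(0) + B and collect gamma(0):
  gamma(0) [0.997791 - (-0.664845)(-0.666317)] = c_0 = 2
  gamma(0) * 0.554794 = 2
  gamma(0) = 2 / 0.554794 = 3.604945.
  gamma(1) = A gamma(0) = (-0.666317)(3.604945) = -2.402035.
  gamma(2) = phi_1 gamma(1) + phi_2 gamma(0) = (-0.635)(-2.402035) + (0.047)(3.604945) = 1.694725.
Therefore gamma(2) = 1.6947 (to 4 decimal places).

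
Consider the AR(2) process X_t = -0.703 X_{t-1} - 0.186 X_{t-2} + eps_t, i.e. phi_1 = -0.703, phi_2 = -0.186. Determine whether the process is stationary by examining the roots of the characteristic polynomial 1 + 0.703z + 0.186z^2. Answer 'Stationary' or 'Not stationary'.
\text{Stationary}

The AR(p) characteristic polynomial is P(z) = 1 + 0.703z + 0.186z^2.
Stationarity requires all roots to lie outside the unit circle, i.e. |z| > 1 for every root.
Set 1 + (0.703) z + (0.186) z^2 = 0, i.e. a z^2 + b z + c = 0 with a = 0.186, b = 0.703, c = 1.
Discriminant D = b^2 - 4ac = (0.703)^2 - 4*(0.186)*1 = 0.494209 - (0.744) = -0.249791.
D < 0, so the roots are the complex-conjugate pair z = (-b +/- i sqrt(-D)) / (2a) = -1.8898 +/- 1.3435i.
For a conjugate pair |z|^2 = z * conj(z) = (product of roots) = c/a = 1/(0.186) = 5.376344, so |z| = sqrt(5.376344) = 2.3187 for both roots.
Moduli of all roots: 2.3187, 2.3187.
All moduli strictly greater than 1? Yes.
Verdict: Stationary.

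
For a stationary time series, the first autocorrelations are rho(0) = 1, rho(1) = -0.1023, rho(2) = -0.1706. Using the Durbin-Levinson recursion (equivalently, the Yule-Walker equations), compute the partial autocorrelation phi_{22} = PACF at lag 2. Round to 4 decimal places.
\phi_{22} = -0.1830

The PACF at lag k is phi_{kk}, the last component of the solution
to the Yule-Walker system G_k phi = r_k where
  (G_k)_{ij} = rho(|i - j|), (r_k)_i = rho(i), i,j = 1..k.
Equivalently, Durbin-Levinson gives phi_{kk} iteratively:
  phi_{11} = rho(1)
  phi_{kk} = [rho(k) - sum_{j=1..k-1} phi_{k-1,j} rho(k-j)]
            / [1 - sum_{j=1..k-1} phi_{k-1,j} rho(j)],
  phi_{k,j} = phi_{k-1,j} - phi_{kk} phi_{k-1,k-j},  j = 1..k-1.
Step k = 1:
  phi_11 = rho(1) = -0.1023.
Step k = 2:
  phi_22 = [rho(2) - phi_11 rho(1)] / [1 - phi_11 rho(1)] = [-0.1706 - (-0.1023)(-0.1023)] / [1 - (-0.1023)(-0.1023)]
         = -0.18106529 / 0.98953471 = -0.183.
Therefore phi_{22} = -0.1830.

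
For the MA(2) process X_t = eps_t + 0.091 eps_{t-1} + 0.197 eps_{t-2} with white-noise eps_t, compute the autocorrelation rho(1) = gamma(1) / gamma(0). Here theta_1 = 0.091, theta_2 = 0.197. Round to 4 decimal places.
\rho(1) = 0.1040

For an MA(q) process with theta_0 = 1, the autocovariance is
  gamma(k) = sigma^2 * sum_{i=0..q-k} theta_i * theta_{i+k},
and rho(k) = gamma(k) / gamma(0). Sigma^2 cancels.
  numerator   = (1)*(0.091) + (0.091)*(0.197) = 0.108927.
  denominator = (1)^2 + (0.091)^2 + (0.197)^2 = 1.04709.
  rho(1) = 0.108927 / 1.04709 = 0.1040.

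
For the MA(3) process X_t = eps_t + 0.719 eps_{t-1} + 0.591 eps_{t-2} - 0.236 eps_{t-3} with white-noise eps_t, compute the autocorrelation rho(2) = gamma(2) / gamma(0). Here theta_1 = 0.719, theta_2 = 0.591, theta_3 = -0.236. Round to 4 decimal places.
\rho(2) = 0.2192

For an MA(q) process with theta_0 = 1, the autocovariance is
  gamma(k) = sigma^2 * sum_{i=0..q-k} theta_i * theta_{i+k},
and rho(k) = gamma(k) / gamma(0). Sigma^2 cancels.
  numerator   = (1)*(0.591) + (0.719)*(-0.236) = 0.421316.
  denominator = (1)^2 + (0.719)^2 + (0.591)^2 + (-0.236)^2 = 1.921938.
  rho(2) = 0.421316 / 1.921938 = 0.2192.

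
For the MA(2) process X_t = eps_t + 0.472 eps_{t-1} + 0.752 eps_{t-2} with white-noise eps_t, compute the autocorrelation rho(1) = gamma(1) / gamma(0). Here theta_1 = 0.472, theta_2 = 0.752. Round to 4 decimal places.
\rho(1) = 0.4624

For an MA(q) process with theta_0 = 1, the autocovariance is
  gamma(k) = sigma^2 * sum_{i=0..q-k} theta_i * theta_{i+k},
and rho(k) = gamma(k) / gamma(0). Sigma^2 cancels.
  numerator   = (1)*(0.472) + (0.472)*(0.752) = 0.826944.
  denominator = (1)^2 + (0.472)^2 + (0.752)^2 = 1.788288.
  rho(1) = 0.826944 / 1.788288 = 0.4624.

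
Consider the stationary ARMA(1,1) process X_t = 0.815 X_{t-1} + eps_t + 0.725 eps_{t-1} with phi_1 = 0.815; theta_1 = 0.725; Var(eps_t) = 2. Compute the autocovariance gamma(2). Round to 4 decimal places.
\gamma(2) = 11.8931

Multiply the model equation by X_{t-k} and take expectations. With theta_0 = psi_0 = 1 and psi_j the MA(infinity) weights, this gives
  gamma(k) - sum_i phi_i gamma(k-i) = c_k,
  c_k = sigma^2 * sum_{j=k..q} theta_j psi_{j-k}   (c_k = 0 for k > q),
using gamma(-m) = gamma(m).
psi-weights needed (psi_j = theta_j + sum_i phi_i psi_{j-i}):
  psi_1 = theta_1 + phi_1 = 0.725 + (0.815) = 1.54
Right-hand sides:
  c_0 = sigma^2 (1 + theta_1 psi_1) = 2 * (1 + (0.725)(1.54)) = 2 * 2.1165 = 4.233
  c_1 = sigma^2 theta_1 = 2 * (0.725) = 1.45
  c_2 = 0
Equations for k = 0 and k = 1 (AR order 1):
  gamma(0) = phi_1 gamma(1) + c_0
  gamma(1) = phi_1 gamma(0) + c_1
Substituting the second into the first: gamma(0) (1 - phi_1^2) = c_0 + phi_1 c_1, so
  gamma(0) = (c_0 + phi_1 c_1) / (1 - phi_1^2) = (4.233 + (0.815)(1.45)) / (1 - (0.815)^2) = 5.41475 / 0.335775 = 16.126126.
  gamma(1) = phi_1 gamma(0) + c_1 = (0.815)(16.126126) + (1.45) = 14.592793.
For k = 2 (> q): gamma(2) = phi_1 gamma(1) = (0.815)(14.592793) = 11.893126.
Therefore gamma(2) = 11.8931 (to 4 decimal places).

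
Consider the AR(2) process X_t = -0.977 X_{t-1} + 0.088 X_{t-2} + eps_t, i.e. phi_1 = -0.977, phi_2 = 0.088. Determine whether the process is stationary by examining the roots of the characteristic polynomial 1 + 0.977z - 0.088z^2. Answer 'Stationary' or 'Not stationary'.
\text{Not stationary}

The AR(p) characteristic polynomial is P(z) = 1 + 0.977z - 0.088z^2.
Stationarity requires all roots to lie outside the unit circle, i.e. |z| > 1 for every root.
Set 1 + (0.977) z + (-0.088) z^2 = 0, i.e. a z^2 + b z + c = 0 with a = -0.088, b = 0.977, c = 1.
Discriminant D = b^2 - 4ac = (0.977)^2 - 4*(-0.088)*1 = 0.954529 - (-0.352) = 1.306529.
D >= 0, so the roots are real: z = (-b +/- sqrt(D)) / (2a) = (-0.977 +/- 1.143035) / (-0.176).
  z_1 = (-0.977 + 1.143035) / (-0.176) = -0.9434,   |z_1| = 0.9434.
  z_2 = (-0.977 - 1.143035) / (-0.176) = 12.0457,   |z_2| = 12.0457.
Moduli of all roots: 0.9434, 12.0457.
All moduli strictly greater than 1? No.
Verdict: Not stationary.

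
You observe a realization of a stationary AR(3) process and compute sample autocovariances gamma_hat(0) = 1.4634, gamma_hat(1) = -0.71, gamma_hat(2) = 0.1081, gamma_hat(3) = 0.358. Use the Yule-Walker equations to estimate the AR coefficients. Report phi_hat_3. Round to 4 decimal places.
\hat\phi_{3} = 0.2540

The Yule-Walker equations for an AR(p) process read, in matrix form,
  Gamma_p phi = r_p,   with   (Gamma_p)_{ij} = gamma(|i - j|),
                       (r_p)_i = gamma(i),   i,j = 1..p.
Substitute the sample gammas (Toeplitz matrix and right-hand side of size 3):
  Gamma_p = [[1.4634, -0.71, 0.1081], [-0.71, 1.4634, -0.71], [0.1081, -0.71, 1.4634]]
  r_p     = [-0.71, 0.1081, 0.358]
Written out (R1..R3):
  (R1) 1.4634 phi_1 - 0.71 phi_2 + 0.1081 phi_3 = -0.71
  (R2) -0.71 phi_1 + 1.4634 phi_2 - 0.71 phi_3 = 0.1081
  (R3) 0.1081 phi_1 - 0.71 phi_2 + 1.4634 phi_3 = 0.358
Gaussian elimination:
  R2 <- R2 - (-0.71/1.4634) R1 = R2 - (-0.485172) R1:  1.118928 phi_2 - 0.657553 phi_3 = -0.236372
  R3 <- R3 - (0.1081/1.4634) R1 = R3 - (0.073869) R1:  -0.657553 phi_2 + 1.455415 phi_3 = 0.410447
  R3 <- R3 - (-0.657553/1.118928) R2 = R3 - (-0.587663) R2:  1.068995 phi_3 = 0.27154
Back-substitution:
  phi_hat_3 = 0.27154 / 1.068995 = 0.254014
  phi_hat_2 = (-0.236372 - (-0.657553)(0.254014)) / 1.118928 = -0.061974
  phi_hat_1 = (-0.71 - (-0.71)(-0.061974) - (0.1081)(0.254014)) / 1.4634 = -0.534003
So phi_hat = [-0.5340, -0.0620, 0.2540].
Therefore phi_hat_3 = 0.2540.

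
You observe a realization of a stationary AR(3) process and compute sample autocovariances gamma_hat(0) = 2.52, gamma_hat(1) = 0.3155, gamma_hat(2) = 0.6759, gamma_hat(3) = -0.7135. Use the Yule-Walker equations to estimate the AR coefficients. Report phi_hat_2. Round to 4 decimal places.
\hat\phi_{2} = 0.2910

The Yule-Walker equations for an AR(p) process read, in matrix form,
  Gamma_p phi = r_p,   with   (Gamma_p)_{ij} = gamma(|i - j|),
                       (r_p)_i = gamma(i),   i,j = 1..p.
Substitute the sample gammas (Toeplitz matrix and right-hand side of size 3):
  Gamma_p = [[2.52, 0.3155, 0.6759], [0.3155, 2.52, 0.3155], [0.6759, 0.3155, 2.52]]
  r_p     = [0.3155, 0.6759, -0.7135]
Written out (R1..R3):
  (R1) 2.52 phi_1 + 0.3155 phi_2 + 0.6759 phi_3 = 0.3155
  (R2) 0.3155 phi_1 + 2.52 phi_2 + 0.3155 phi_3 = 0.6759
  (R3) 0.6759 phi_1 + 0.3155 phi_2 + 2.52 phi_3 = -0.7135
Gaussian elimination:
  R2 <- R2 - (0.3155/2.52) R1 = R2 - (0.125198) R1:  2.4805 phi_2 + 0.230878 phi_3 = 0.6364
  R3 <- R3 - (0.6759/2.52) R1 = R3 - (0.268214) R1:  0.230878 phi_2 + 2.338714 phi_3 = -0.798122
  R3 <- R3 - (0.230878/2.4805) R2 = R3 - (0.093077) R2:  2.317224 phi_3 = -0.857356
Back-substitution:
  phi_hat_3 = -0.857356 / 2.317224 = -0.369993
  phi_hat_2 = (0.6364 - (0.230878)(-0.369993)) / 2.4805 = 0.290999
  phi_hat_1 = (0.3155 - (0.3155)(0.290999) - (0.6759)(-0.369993)) / 2.52 = 0.188003
So phi_hat = [0.1880, 0.2910, -0.3700].
Therefore phi_hat_2 = 0.2910.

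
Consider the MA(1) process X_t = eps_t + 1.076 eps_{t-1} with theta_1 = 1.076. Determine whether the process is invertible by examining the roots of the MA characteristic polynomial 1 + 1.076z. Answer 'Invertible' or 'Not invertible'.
\text{Not invertible}

The MA(q) characteristic polynomial is P(z) = 1 + 1.076z.
Invertibility requires all roots to lie outside the unit circle, i.e. |z| > 1 for every root.
This is linear in z: 1 + (1.076) z = 0  =>  z = -1/(1.076) = -0.929368,  |z| = 0.929368.
Moduli of all roots: 0.9294.
All moduli strictly greater than 1? No.
Verdict: Not invertible.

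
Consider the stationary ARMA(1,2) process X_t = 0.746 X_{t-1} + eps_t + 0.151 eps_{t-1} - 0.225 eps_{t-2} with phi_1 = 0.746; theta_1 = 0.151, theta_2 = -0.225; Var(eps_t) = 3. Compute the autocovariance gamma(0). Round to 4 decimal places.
\gamma(0) = 6.7484

Multiply the model equation by X_{t-k} and take expectations. With theta_0 = psi_0 = 1 and psi_j the MA(infinity) weights, this gives
  gamma(k) - sum_i phi_i gamma(k-i) = c_k,
  c_k = sigma^2 * sum_{j=k..q} theta_j psi_{j-k}   (c_k = 0 for k > q),
using gamma(-m) = gamma(m).
psi-weights needed (psi_j = theta_j + sum_i phi_i psi_{j-i}):
  psi_1 = theta_1 + phi_1 = 0.151 + (0.746) = 0.897
  psi_2 = theta_2 + phi_1 psi_1 = -0.225 + (0.746)(0.897) = 0.444162
Right-hand sides:
  c_0 = sigma^2 (1 + theta_1 psi_1 + theta_2 psi_2) = 3 * (1 + (0.151)(0.897) + (-0.225)(0.444162)) = 3 * 1.035511 = 3.106532
  c_1 = sigma^2 (theta_1 + theta_2 psi_1) = 3 * (0.151 + (-0.225)(0.897)) = -0.152475
  c_2 = sigma^2 theta_2 = 3 * (-0.225) = -0.675
Equations for k = 0 and k = 1 (AR order 1):
  gamma(0) = phi_1 gamma(1) + c_0
  gamma(1) = phi_1 gamma(0) + c_1
Substituting the second into the first: gamma(0) (1 - phi_1^2) = c_0 + phi_1 c_1, so
  gamma(0) = (c_0 + phi_1 c_1) / (1 - phi_1^2) = (3.106532 + (0.746)(-0.152475)) / (1 - (0.746)^2) = 2.992785 / 0.443484 = 6.74835.
Therefore gamma(0) = 6.7484 (to 4 decimal places).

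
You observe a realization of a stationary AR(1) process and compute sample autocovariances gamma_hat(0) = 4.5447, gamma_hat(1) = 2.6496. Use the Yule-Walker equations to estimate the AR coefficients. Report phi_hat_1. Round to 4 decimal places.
\hat\phi_{1} = 0.5830

The Yule-Walker equations for an AR(p) process read, in matrix form,
  Gamma_p phi = r_p,   with   (Gamma_p)_{ij} = gamma(|i - j|),
                       (r_p)_i = gamma(i),   i,j = 1..p.
Substitute the sample gammas (Toeplitz matrix and right-hand side of size 1):
  Gamma_p = [[4.5447]]
  r_p     = [2.6496]
With p = 1 this is the single equation gamma(0) phi_1 = gamma(1):
  phi_hat_1 = gamma(1) / gamma(0) = 2.6496 / 4.5447 = 0.5830.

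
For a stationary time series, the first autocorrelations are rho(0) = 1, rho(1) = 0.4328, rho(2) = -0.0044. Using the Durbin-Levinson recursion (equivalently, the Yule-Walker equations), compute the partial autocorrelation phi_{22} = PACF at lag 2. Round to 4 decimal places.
\phi_{22} = -0.2359

The PACF at lag k is phi_{kk}, the last component of the solution
to the Yule-Walker system G_k phi = r_k where
  (G_k)_{ij} = rho(|i - j|), (r_k)_i = rho(i), i,j = 1..k.
Equivalently, Durbin-Levinson gives phi_{kk} iteratively:
  phi_{11} = rho(1)
  phi_{kk} = [rho(k) - sum_{j=1..k-1} phi_{k-1,j} rho(k-j)]
            / [1 - sum_{j=1..k-1} phi_{k-1,j} rho(j)],
  phi_{k,j} = phi_{k-1,j} - phi_{kk} phi_{k-1,k-j},  j = 1..k-1.
Step k = 1:
  phi_11 = rho(1) = 0.4328.
Step k = 2:
  phi_22 = [rho(2) - phi_11 rho(1)] / [1 - phi_11 rho(1)] = [-0.0044 - (0.4328)(0.4328)] / [1 - (0.4328)(0.4328)]
         = -0.19171584 / 0.81268416 = -0.2359.
Therefore phi_{22} = -0.2359.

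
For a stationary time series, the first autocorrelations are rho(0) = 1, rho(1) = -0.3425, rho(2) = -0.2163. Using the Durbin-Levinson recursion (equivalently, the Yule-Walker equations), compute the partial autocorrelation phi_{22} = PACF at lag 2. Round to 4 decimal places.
\phi_{22} = -0.3779

The PACF at lag k is phi_{kk}, the last component of the solution
to the Yule-Walker system G_k phi = r_k where
  (G_k)_{ij} = rho(|i - j|), (r_k)_i = rho(i), i,j = 1..k.
Equivalently, Durbin-Levinson gives phi_{kk} iteratively:
  phi_{11} = rho(1)
  phi_{kk} = [rho(k) - sum_{j=1..k-1} phi_{k-1,j} rho(k-j)]
            / [1 - sum_{j=1..k-1} phi_{k-1,j} rho(j)],
  phi_{k,j} = phi_{k-1,j} - phi_{kk} phi_{k-1,k-j},  j = 1..k-1.
Step k = 1:
  phi_11 = rho(1) = -0.3425.
Step k = 2:
  phi_22 = [rho(2) - phi_11 rho(1)] / [1 - phi_11 rho(1)] = [-0.2163 - (-0.3425)(-0.3425)] / [1 - (-0.3425)(-0.3425)]
         = -0.33360625 / 0.88269375 = -0.3779.
Therefore phi_{22} = -0.3779.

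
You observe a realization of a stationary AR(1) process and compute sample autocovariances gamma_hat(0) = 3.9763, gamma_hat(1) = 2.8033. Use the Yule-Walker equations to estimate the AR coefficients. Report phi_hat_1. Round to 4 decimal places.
\hat\phi_{1} = 0.7050

The Yule-Walker equations for an AR(p) process read, in matrix form,
  Gamma_p phi = r_p,   with   (Gamma_p)_{ij} = gamma(|i - j|),
                       (r_p)_i = gamma(i),   i,j = 1..p.
Substitute the sample gammas (Toeplitz matrix and right-hand side of size 1):
  Gamma_p = [[3.9763]]
  r_p     = [2.8033]
With p = 1 this is the single equation gamma(0) phi_1 = gamma(1):
  phi_hat_1 = gamma(1) / gamma(0) = 2.8033 / 3.9763 = 0.7050.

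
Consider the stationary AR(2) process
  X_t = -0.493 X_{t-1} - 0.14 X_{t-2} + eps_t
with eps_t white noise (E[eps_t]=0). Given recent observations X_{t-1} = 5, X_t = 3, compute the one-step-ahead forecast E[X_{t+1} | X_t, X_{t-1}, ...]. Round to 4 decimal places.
E[X_{t+1} \mid \mathcal F_t] = -2.1790

For an AR(p) model X_t = c + sum_i phi_i X_{t-i} + eps_t, the
one-step-ahead conditional mean is
  E[X_{t+1} | X_t, ...] = c + sum_i phi_i X_{t+1-i}.
Substitute known values:
  E[X_{t+1} | ...] = (-0.493) * (3) + (-0.14) * (5)
                   = -2.1790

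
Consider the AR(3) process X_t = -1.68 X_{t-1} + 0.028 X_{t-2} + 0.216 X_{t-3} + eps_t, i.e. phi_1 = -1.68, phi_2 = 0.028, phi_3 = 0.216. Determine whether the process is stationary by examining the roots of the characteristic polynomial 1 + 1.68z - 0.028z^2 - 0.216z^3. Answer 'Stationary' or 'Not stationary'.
\text{Not stationary}

The AR(p) characteristic polynomial is P(z) = 1 + 1.68z - 0.028z^2 - 0.216z^3.
Stationarity requires all roots to lie outside the unit circle, i.e. |z| > 1 for every root.
Degree 3: look for a simple real root z0 first, then factor out (1 - z/z0) and solve the remaining quadratic.
Testing z0 = -2.5: P(-2.5) = 1 + (1.68)(-2.5) + (-0.028)(-2.5)^2 + (-0.216)(-2.5)^3
  = 1 + (-4.2) + (-0.175) + (3.375) = 0.  So z_0 = -2.5 is a root, |z_0| = 2.5.
Divide out the factor (1 + 0.4 z) = (1 - z/z0) (since 1/z0 = -0.4):
  P(z) = (1 + 0.4 z)(1 + (1.28) z + (-0.54) z^2)
  [check: z-coef 1.28 - (-0.4) = 1.68; z^2-coef -0.54 - (-0.4)(1.28) = -0.028; z^3-coef -(-0.4)(-0.54) = -0.216.]
Remaining roots from the quadratic factor 1 + (1.28) z + (-0.54) z^2:
  Set 1 + (1.28) z + (-0.54) z^2 = 0, i.e. a z^2 + b z + c = 0 with a = -0.54, b = 1.28, c = 1.
  Discriminant D = b^2 - 4ac = (1.28)^2 - 4*(-0.54)*1 = 1.6384 - (-2.16) = 3.7984.
  D >= 0, so the roots are real: z = (-b +/- sqrt(D)) / (2a) = (-1.28 +/- 1.948948) / (-1.08).
    z_1 = (-1.28 + 1.948948) / (-1.08) = -0.6194,   |z_1| = 0.6194.
    z_2 = (-1.28 - 1.948948) / (-1.08) = 2.9898,   |z_2| = 2.9898.
Moduli of all roots: 2.5000, 0.6194, 2.9898.
All moduli strictly greater than 1? No.
Verdict: Not stationary.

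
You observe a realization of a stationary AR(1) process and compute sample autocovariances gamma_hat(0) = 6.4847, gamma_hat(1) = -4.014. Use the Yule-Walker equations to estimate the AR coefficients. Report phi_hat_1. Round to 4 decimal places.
\hat\phi_{1} = -0.6190

The Yule-Walker equations for an AR(p) process read, in matrix form,
  Gamma_p phi = r_p,   with   (Gamma_p)_{ij} = gamma(|i - j|),
                       (r_p)_i = gamma(i),   i,j = 1..p.
Substitute the sample gammas (Toeplitz matrix and right-hand side of size 1):
  Gamma_p = [[6.4847]]
  r_p     = [-4.014]
With p = 1 this is the single equation gamma(0) phi_1 = gamma(1):
  phi_hat_1 = gamma(1) / gamma(0) = -4.014 / 6.4847 = -0.6190.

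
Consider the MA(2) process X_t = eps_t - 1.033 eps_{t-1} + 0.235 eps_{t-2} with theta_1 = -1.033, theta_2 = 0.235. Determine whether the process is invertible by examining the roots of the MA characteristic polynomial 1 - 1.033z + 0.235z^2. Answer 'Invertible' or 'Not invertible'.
\text{Invertible}

The MA(q) characteristic polynomial is P(z) = 1 - 1.033z + 0.235z^2.
Invertibility requires all roots to lie outside the unit circle, i.e. |z| > 1 for every root.
Set 1 + (-1.033) z + (0.235) z^2 = 0, i.e. a z^2 + b z + c = 0 with a = 0.235, b = -1.033, c = 1.
Discriminant D = b^2 - 4ac = (-1.033)^2 - 4*(0.235)*1 = 1.067089 - (0.94) = 0.127089.
D >= 0, so the roots are real: z = (-b +/- sqrt(D)) / (2a) = (1.033 +/- 0.356495) / (0.47).
  z_1 = (1.033 + 0.356495) / (0.47) = 2.9564,   |z_1| = 2.9564.
  z_2 = (1.033 - 0.356495) / (0.47) = 1.4394,   |z_2| = 1.4394.
Moduli of all roots: 2.9564, 1.4394.
All moduli strictly greater than 1? Yes.
Verdict: Invertible.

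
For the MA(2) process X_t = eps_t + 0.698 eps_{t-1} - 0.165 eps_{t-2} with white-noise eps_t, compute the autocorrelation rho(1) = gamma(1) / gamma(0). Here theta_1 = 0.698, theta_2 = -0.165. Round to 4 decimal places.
\rho(1) = 0.3849

For an MA(q) process with theta_0 = 1, the autocovariance is
  gamma(k) = sigma^2 * sum_{i=0..q-k} theta_i * theta_{i+k},
and rho(k) = gamma(k) / gamma(0). Sigma^2 cancels.
  numerator   = (1)*(0.698) + (0.698)*(-0.165) = 0.58283.
  denominator = (1)^2 + (0.698)^2 + (-0.165)^2 = 1.514429.
  rho(1) = 0.58283 / 1.514429 = 0.3849.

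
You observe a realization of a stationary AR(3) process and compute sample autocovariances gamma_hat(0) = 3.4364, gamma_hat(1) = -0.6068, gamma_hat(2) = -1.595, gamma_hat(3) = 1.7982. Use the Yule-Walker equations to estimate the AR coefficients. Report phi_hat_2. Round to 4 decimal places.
\hat\phi_{2} = -0.3960

The Yule-Walker equations for an AR(p) process read, in matrix form,
  Gamma_p phi = r_p,   with   (Gamma_p)_{ij} = gamma(|i - j|),
                       (r_p)_i = gamma(i),   i,j = 1..p.
Substitute the sample gammas (Toeplitz matrix and right-hand side of size 3):
  Gamma_p = [[3.4364, -0.6068, -1.595], [-0.6068, 3.4364, -0.6068], [-1.595, -0.6068, 3.4364]]
  r_p     = [-0.6068, -1.595, 1.7982]
Written out (R1..R3):
  (R1) 3.4364 phi_1 - 0.6068 phi_2 - 1.595 phi_3 = -0.6068
  (R2) -0.6068 phi_1 + 3.4364 phi_2 - 0.6068 phi_3 = -1.595
  (R3) -1.595 phi_1 - 0.6068 phi_2 + 3.4364 phi_3 = 1.7982
Gaussian elimination:
  R2 <- R2 - (-0.6068/3.4364) R1 = R2 - (-0.17658) R1:  3.329251 phi_2 - 0.888445 phi_3 = -1.702149
  R3 <- R3 - (-1.595/3.4364) R1 = R3 - (-0.464149) R1:  -0.888445 phi_2 + 2.696083 phi_3 = 1.516555
  R3 <- R3 - (-0.888445/3.329251) R2 = R3 - (-0.26686) R2:  2.458992 phi_3 = 1.062319
Back-substitution:
  phi_hat_3 = 1.062319 / 2.458992 = 0.432014
  phi_hat_2 = (-1.702149 - (-0.888445)(0.432014)) / 3.329251 = -0.395983
  phi_hat_1 = (-0.6068 - (-0.6068)(-0.395983) - (-1.595)(0.432014)) / 3.4364 = -0.045984
So phi_hat = [-0.0460, -0.3960, 0.4320].
Therefore phi_hat_2 = -0.3960.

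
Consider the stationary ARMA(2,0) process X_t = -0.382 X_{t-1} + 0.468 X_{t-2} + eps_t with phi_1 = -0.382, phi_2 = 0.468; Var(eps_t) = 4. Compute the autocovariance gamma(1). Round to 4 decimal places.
\gamma(1) = -7.5921

Multiply the model equation by X_{t-k} and take expectations. With theta_0 = psi_0 = 1 and psi_j the MA(infinity) weights, this gives
  gamma(k) - sum_i phi_i gamma(k-i) = c_k,
  c_k = sigma^2 * sum_{j=k..q} theta_j psi_{j-k}   (c_k = 0 for k > q),
using gamma(-m) = gamma(m).
Pure AR (q = 0): c_0 = sigma^2 = 4, c_k = 0 for k >= 1.
Equations for k = 0, 1, 2 (AR order 2, c_2 = 0):
  (E0) gamma(0) = phi_1 gamma(1) + phi_2 gamma(2) + c_0
  (E1) gamma(1) = phi_1 gamma(0) + phi_2 gamma(1) + c_1
  (E2) gamma(2) = phi_1 gamma(1) + phi_2 gamma(0)
From (E1): gamma(1) = A gamma(0) + B with
  A = phi_1 / (1 - phi_2) = -0.382 / 0.532 = -0.718045,   B = c_1 / (1 - phi_2) = 0 / 0.532 = 0.
Insert (E2) into (E0): gamma(0) (1 - phi_2^2) = phi_1 (1 + phi_2) gamma(1) + c_0.
  phi_1 (1 + phi_2) = (-0.382)(1.468) = -0.560776,   1 - phi_2^2 = 0.780976.
Replace gamma(1) by A gamma(0) + B and collect gamma(0):
  gamma(0) [0.780976 - (-0.560776)(-0.718045)] = c_0 = 4
  gamma(0) * 0.378314 = 4
  gamma(0) = 4 / 0.378314 = 10.573241.
  gamma(1) = A gamma(0) = (-0.718045)(10.573241) = -7.592064.
Therefore gamma(1) = -7.5921 (to 4 decimal places).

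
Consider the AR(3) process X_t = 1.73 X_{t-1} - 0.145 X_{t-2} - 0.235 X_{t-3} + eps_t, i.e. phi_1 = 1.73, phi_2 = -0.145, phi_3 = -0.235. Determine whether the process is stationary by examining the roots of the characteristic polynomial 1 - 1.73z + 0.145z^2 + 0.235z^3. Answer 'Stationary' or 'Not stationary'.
\text{Not stationary}

The AR(p) characteristic polynomial is P(z) = 1 - 1.73z + 0.145z^2 + 0.235z^3.
Stationarity requires all roots to lie outside the unit circle, i.e. |z| > 1 for every root.
Degree 3: look for a simple real root z0 first, then factor out (1 - z/z0) and solve the remaining quadratic.
Testing z0 = 2: P(2) = 1 + (-1.73)(2) + (0.145)(2)^2 + (0.235)(2)^3
  = 1 + (-3.46) + (0.58) + (1.88) = 0.  So z_0 = 2 is a root, |z_0| = 2.
Divide out the factor (1 - 0.5 z) = (1 - z/z0) (since 1/z0 = 0.5):
  P(z) = (1 - 0.5 z)(1 + (-1.23) z + (-0.47) z^2)
  [check: z-coef -1.23 - (0.5) = -1.73; z^2-coef -0.47 - (0.5)(-1.23) = 0.145; z^3-coef -(0.5)(-0.47) = 0.235.]
Remaining roots from the quadratic factor 1 + (-1.23) z + (-0.47) z^2:
  Set 1 + (-1.23) z + (-0.47) z^2 = 0, i.e. a z^2 + b z + c = 0 with a = -0.47, b = -1.23, c = 1.
  Discriminant D = b^2 - 4ac = (-1.23)^2 - 4*(-0.47)*1 = 1.5129 - (-1.88) = 3.3929.
  D >= 0, so the roots are real: z = (-b +/- sqrt(D)) / (2a) = (1.23 +/- 1.841983) / (-0.94).
    z_1 = (1.23 + 1.841983) / (-0.94) = -3.2681,   |z_1| = 3.2681.
    z_2 = (1.23 - 1.841983) / (-0.94) = 0.651,   |z_2| = 0.651.
Moduli of all roots: 2.0000, 3.2681, 0.6510.
All moduli strictly greater than 1? No.
Verdict: Not stationary.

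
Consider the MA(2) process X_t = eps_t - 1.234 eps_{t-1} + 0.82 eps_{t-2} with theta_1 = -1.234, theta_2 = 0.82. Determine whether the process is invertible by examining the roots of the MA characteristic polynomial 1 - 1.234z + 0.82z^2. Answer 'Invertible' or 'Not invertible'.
\text{Invertible}

The MA(q) characteristic polynomial is P(z) = 1 - 1.234z + 0.82z^2.
Invertibility requires all roots to lie outside the unit circle, i.e. |z| > 1 for every root.
Set 1 + (-1.234) z + (0.82) z^2 = 0, i.e. a z^2 + b z + c = 0 with a = 0.82, b = -1.234, c = 1.
Discriminant D = b^2 - 4ac = (-1.234)^2 - 4*(0.82)*1 = 1.522756 - (3.28) = -1.757244.
D < 0, so the roots are the complex-conjugate pair z = (-b +/- i sqrt(-D)) / (2a) = 0.7524 +/- 0.8083i.
For a conjugate pair |z|^2 = z * conj(z) = (product of roots) = c/a = 1/(0.82) = 1.219512, so |z| = sqrt(1.219512) = 1.1043 for both roots.
Moduli of all roots: 1.1043, 1.1043.
All moduli strictly greater than 1? Yes.
Verdict: Invertible.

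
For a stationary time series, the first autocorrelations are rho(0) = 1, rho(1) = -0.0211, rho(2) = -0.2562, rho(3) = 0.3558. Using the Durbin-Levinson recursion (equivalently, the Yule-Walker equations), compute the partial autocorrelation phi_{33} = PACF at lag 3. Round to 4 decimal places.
\phi_{33} = 0.3680

The PACF at lag k is phi_{kk}, the last component of the solution
to the Yule-Walker system G_k phi = r_k where
  (G_k)_{ij} = rho(|i - j|), (r_k)_i = rho(i), i,j = 1..k.
Equivalently, Durbin-Levinson gives phi_{kk} iteratively:
  phi_{11} = rho(1)
  phi_{kk} = [rho(k) - sum_{j=1..k-1} phi_{k-1,j} rho(k-j)]
            / [1 - sum_{j=1..k-1} phi_{k-1,j} rho(j)],
  phi_{k,j} = phi_{k-1,j} - phi_{kk} phi_{k-1,k-j},  j = 1..k-1.
Step k = 1:
  phi_11 = rho(1) = -0.0211.
Step k = 2:
  phi_22 = [rho(2) - phi_11 rho(1)] / [1 - phi_11 rho(1)] = [-0.2562 - (-0.0211)(-0.0211)] / [1 - (-0.0211)(-0.0211)]
         = -0.25664521 / 0.99955479 = -0.25676.
  Update: phi_21 = phi_11 - phi_22 phi_11 = -0.0211 - (-0.25676)(-0.0211) = -0.026518.
Step k = 3:
  phi_33 = [rho(3) - phi_21 rho(2) - phi_22 rho(1)] / [1 - phi_21 rho(1) - phi_22 rho(2)]
    numerator   = 0.3558 - (-0.026518)(-0.2562) - (-0.25676)(-0.0211) = 0.34358856
    denominator = 1 - (-0.026518)(-0.0211) - (-0.25676)(-0.2562) = 0.93365869
  phi_33 = 0.34358856 / 0.93365869 = 0.368.
Therefore phi_{33} = 0.3680.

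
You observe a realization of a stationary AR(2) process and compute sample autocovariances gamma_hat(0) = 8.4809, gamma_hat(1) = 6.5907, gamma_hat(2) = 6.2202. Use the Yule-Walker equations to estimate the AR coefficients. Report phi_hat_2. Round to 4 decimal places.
\hat\phi_{2} = 0.3270

The Yule-Walker equations for an AR(p) process read, in matrix form,
  Gamma_p phi = r_p,   with   (Gamma_p)_{ij} = gamma(|i - j|),
                       (r_p)_i = gamma(i),   i,j = 1..p.
Substitute the sample gammas (Toeplitz matrix and right-hand side of size 2):
  Gamma_p = [[8.4809, 6.5907], [6.5907, 8.4809]]
  r_p     = [6.5907, 6.2202]
Written out:
  8.4809 phi_1 + 6.5907 phi_2 = 6.5907
  6.5907 phi_1 + 8.4809 phi_2 = 6.2202
Solve by Cramer's rule:
  det = gamma(0)^2 - gamma(1)^2 = (8.4809)^2 - (6.5907)^2 = 71.92566481 - 43.43732649 = 28.48833832
  phi_hat_1 = [gamma(1) gamma(0) - gamma(1) gamma(2)] / det = [(6.5907)(8.4809) - (6.5907)(6.2202)] / 28.48833832 = 14.89959549 / 28.48833832 = 0.523
  phi_hat_2 = [gamma(0) gamma(2) - gamma(1)^2] / det = [(8.4809)(6.2202) - (6.5907)^2] / 28.48833832 = 9.31556769 / 28.48833832 = 0.327
So phi_hat = [0.5230, 0.3270].
Therefore phi_hat_2 = 0.3270.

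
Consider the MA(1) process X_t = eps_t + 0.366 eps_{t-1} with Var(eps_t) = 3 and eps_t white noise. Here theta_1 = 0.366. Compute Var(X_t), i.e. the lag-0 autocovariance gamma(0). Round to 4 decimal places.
\gamma(0) = 3.4019

For an MA(q) process X_t = eps_t + sum_i theta_i eps_{t-i} with
Var(eps_t) = sigma^2, the variance is
  gamma(0) = sigma^2 * (1 + sum_i theta_i^2).
  sum_i theta_i^2 = (0.366)^2 = 0.133956.
  gamma(0) = 3 * (1 + 0.133956) = 3 * 1.133956 = 3.401868, which rounds to 3.4019.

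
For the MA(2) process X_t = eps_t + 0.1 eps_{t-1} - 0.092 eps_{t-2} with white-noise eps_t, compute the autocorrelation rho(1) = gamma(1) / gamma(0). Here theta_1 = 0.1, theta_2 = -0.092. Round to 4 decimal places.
\rho(1) = 0.0892

For an MA(q) process with theta_0 = 1, the autocovariance is
  gamma(k) = sigma^2 * sum_{i=0..q-k} theta_i * theta_{i+k},
and rho(k) = gamma(k) / gamma(0). Sigma^2 cancels.
  numerator   = (1)*(0.1) + (0.1)*(-0.092) = 0.0908.
  denominator = (1)^2 + (0.1)^2 + (-0.092)^2 = 1.018464.
  rho(1) = 0.0908 / 1.018464 = 0.0892.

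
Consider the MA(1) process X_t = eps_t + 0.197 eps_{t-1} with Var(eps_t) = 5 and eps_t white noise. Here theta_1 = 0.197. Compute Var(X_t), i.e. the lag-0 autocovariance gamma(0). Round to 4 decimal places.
\gamma(0) = 5.1940

For an MA(q) process X_t = eps_t + sum_i theta_i eps_{t-i} with
Var(eps_t) = sigma^2, the variance is
  gamma(0) = sigma^2 * (1 + sum_i theta_i^2).
  sum_i theta_i^2 = (0.197)^2 = 0.038809.
  gamma(0) = 5 * (1 + 0.038809) = 5 * 1.038809 = 5.194045, which rounds to 5.1940.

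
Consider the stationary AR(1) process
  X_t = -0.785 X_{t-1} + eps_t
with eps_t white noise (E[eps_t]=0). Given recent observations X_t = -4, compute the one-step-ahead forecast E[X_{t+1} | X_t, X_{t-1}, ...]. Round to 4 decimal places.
E[X_{t+1} \mid \mathcal F_t] = 3.1400

For an AR(p) model X_t = c + sum_i phi_i X_{t-i} + eps_t, the
one-step-ahead conditional mean is
  E[X_{t+1} | X_t, ...] = c + sum_i phi_i X_{t+1-i}.
Substitute known values:
  E[X_{t+1} | ...] = (-0.785) * (-4)
                   = 3.1400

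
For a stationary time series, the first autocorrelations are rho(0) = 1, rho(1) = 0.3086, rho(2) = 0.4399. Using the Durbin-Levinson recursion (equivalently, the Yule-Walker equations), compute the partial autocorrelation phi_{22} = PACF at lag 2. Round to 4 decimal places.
\phi_{22} = 0.3809

The PACF at lag k is phi_{kk}, the last component of the solution
to the Yule-Walker system G_k phi = r_k where
  (G_k)_{ij} = rho(|i - j|), (r_k)_i = rho(i), i,j = 1..k.
Equivalently, Durbin-Levinson gives phi_{kk} iteratively:
  phi_{11} = rho(1)
  phi_{kk} = [rho(k) - sum_{j=1..k-1} phi_{k-1,j} rho(k-j)]
            / [1 - sum_{j=1..k-1} phi_{k-1,j} rho(j)],
  phi_{k,j} = phi_{k-1,j} - phi_{kk} phi_{k-1,k-j},  j = 1..k-1.
Step k = 1:
  phi_11 = rho(1) = 0.3086.
Step k = 2:
  phi_22 = [rho(2) - phi_11 rho(1)] / [1 - phi_11 rho(1)] = [0.4399 - (0.3086)(0.3086)] / [1 - (0.3086)(0.3086)]
         = 0.34466604 / 0.90476604 = 0.3809.
Therefore phi_{22} = 0.3809.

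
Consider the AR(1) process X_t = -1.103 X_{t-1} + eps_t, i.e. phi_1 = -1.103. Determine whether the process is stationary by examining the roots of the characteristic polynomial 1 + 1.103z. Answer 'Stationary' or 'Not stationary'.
\text{Not stationary}

The AR(p) characteristic polynomial is P(z) = 1 + 1.103z.
Stationarity requires all roots to lie outside the unit circle, i.e. |z| > 1 for every root.
This is linear in z: 1 + (1.103) z = 0  =>  z = -1/(1.103) = -0.906618,  |z| = 0.906618.
Moduli of all roots: 0.9066.
All moduli strictly greater than 1? No.
Verdict: Not stationary.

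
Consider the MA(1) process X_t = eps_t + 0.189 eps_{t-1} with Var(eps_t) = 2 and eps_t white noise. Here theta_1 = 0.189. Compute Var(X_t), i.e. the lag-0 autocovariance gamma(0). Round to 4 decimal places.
\gamma(0) = 2.0714

For an MA(q) process X_t = eps_t + sum_i theta_i eps_{t-i} with
Var(eps_t) = sigma^2, the variance is
  gamma(0) = sigma^2 * (1 + sum_i theta_i^2).
  sum_i theta_i^2 = (0.189)^2 = 0.035721.
  gamma(0) = 2 * (1 + 0.035721) = 2 * 1.035721 = 2.071442, which rounds to 2.0714.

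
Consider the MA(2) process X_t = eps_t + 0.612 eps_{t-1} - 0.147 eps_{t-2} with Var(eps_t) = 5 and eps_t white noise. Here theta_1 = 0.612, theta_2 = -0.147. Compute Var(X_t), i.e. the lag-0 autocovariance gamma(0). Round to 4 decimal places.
\gamma(0) = 6.9808

For an MA(q) process X_t = eps_t + sum_i theta_i eps_{t-i} with
Var(eps_t) = sigma^2, the variance is
  gamma(0) = sigma^2 * (1 + sum_i theta_i^2).
  sum_i theta_i^2 = (0.612)^2 + (-0.147)^2 = 0.374544 + 0.021609 = 0.396153.
  gamma(0) = 5 * (1 + 0.396153) = 5 * 1.396153 = 6.980765, which rounds to 6.9808.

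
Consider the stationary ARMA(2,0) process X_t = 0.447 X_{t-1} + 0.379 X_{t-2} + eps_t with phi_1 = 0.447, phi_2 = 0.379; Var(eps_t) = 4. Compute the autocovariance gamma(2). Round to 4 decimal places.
\gamma(2) = 6.7925

Multiply the model equation by X_{t-k} and take expectations. With theta_0 = psi_0 = 1 and psi_j the MA(infinity) weights, this gives
  gamma(k) - sum_i phi_i gamma(k-i) = c_k,
  c_k = sigma^2 * sum_{j=k..q} theta_j psi_{j-k}   (c_k = 0 for k > q),
using gamma(-m) = gamma(m).
Pure AR (q = 0): c_0 = sigma^2 = 4, c_k = 0 for k >= 1.
Equations for k = 0, 1, 2 (AR order 2, c_2 = 0):
  (E0) gamma(0) = phi_1 gamma(1) + phi_2 gamma(2) + c_0
  (E1) gamma(1) = phi_1 gamma(0) + phi_2 gamma(1) + c_1
  (E2) gamma(2) = phi_1 gamma(1) + phi_2 gamma(0)
From (E1): gamma(1) = A gamma(0) + B with
  A = phi_1 / (1 - phi_2) = 0.447 / 0.621 = 0.719807,   B = c_1 / (1 - phi_2) = 0 / 0.621 = 0.
Insert (E2) into (E0): gamma(0) (1 - phi_2^2) = phi_1 (1 + phi_2) gamma(1) + c_0.
  phi_1 (1 + phi_2) = (0.447)(1.379) = 0.616413,   1 - phi_2^2 = 0.856359.
Replace gamma(1) by A gamma(0) + B and collect gamma(0):
  gamma(0) [0.856359 - (0.616413)(0.719807)] = c_0 = 4
  gamma(0) * 0.412661 = 4
  gamma(0) = 4 / 0.412661 = 9.693192.
  gamma(1) = A gamma(0) = (0.719807)(9.693192) = 6.977225.
  gamma(2) = phi_1 gamma(1) + phi_2 gamma(0) = (0.447)(6.977225) + (0.379)(9.693192) = 6.79254.
Therefore gamma(2) = 6.7925 (to 4 decimal places).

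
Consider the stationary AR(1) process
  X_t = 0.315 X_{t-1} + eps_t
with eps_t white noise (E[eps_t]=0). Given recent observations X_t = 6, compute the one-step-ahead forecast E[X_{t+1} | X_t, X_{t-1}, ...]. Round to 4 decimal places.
E[X_{t+1} \mid \mathcal F_t] = 1.8900

For an AR(p) model X_t = c + sum_i phi_i X_{t-i} + eps_t, the
one-step-ahead conditional mean is
  E[X_{t+1} | X_t, ...] = c + sum_i phi_i X_{t+1-i}.
Substitute known values:
  E[X_{t+1} | ...] = (0.315) * (6)
                   = 1.8900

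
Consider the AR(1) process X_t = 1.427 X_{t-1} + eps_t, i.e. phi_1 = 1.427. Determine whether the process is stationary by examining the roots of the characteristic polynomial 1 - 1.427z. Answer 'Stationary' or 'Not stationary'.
\text{Not stationary}

The AR(p) characteristic polynomial is P(z) = 1 - 1.427z.
Stationarity requires all roots to lie outside the unit circle, i.e. |z| > 1 for every root.
This is linear in z: 1 + (-1.427) z = 0  =>  z = -1/(-1.427) = 0.700771,  |z| = 0.700771.
Moduli of all roots: 0.7008.
All moduli strictly greater than 1? No.
Verdict: Not stationary.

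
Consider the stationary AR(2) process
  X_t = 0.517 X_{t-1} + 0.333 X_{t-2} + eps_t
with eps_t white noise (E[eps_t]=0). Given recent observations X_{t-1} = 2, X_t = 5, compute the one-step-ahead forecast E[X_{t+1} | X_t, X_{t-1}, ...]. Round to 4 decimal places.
E[X_{t+1} \mid \mathcal F_t] = 3.2510

For an AR(p) model X_t = c + sum_i phi_i X_{t-i} + eps_t, the
one-step-ahead conditional mean is
  E[X_{t+1} | X_t, ...] = c + sum_i phi_i X_{t+1-i}.
Substitute known values:
  E[X_{t+1} | ...] = (0.517) * (5) + (0.333) * (2)
                   = 3.2510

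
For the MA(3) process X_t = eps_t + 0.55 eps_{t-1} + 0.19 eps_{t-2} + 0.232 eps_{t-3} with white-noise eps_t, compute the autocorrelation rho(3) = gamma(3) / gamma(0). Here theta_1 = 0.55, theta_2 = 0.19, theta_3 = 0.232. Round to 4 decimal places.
\rho(3) = 0.1666

For an MA(q) process with theta_0 = 1, the autocovariance is
  gamma(k) = sigma^2 * sum_{i=0..q-k} theta_i * theta_{i+k},
and rho(k) = gamma(k) / gamma(0). Sigma^2 cancels.
  numerator   = (1)*(0.232) = 0.232.
  denominator = (1)^2 + (0.55)^2 + (0.19)^2 + (0.232)^2 = 1.392424.
  rho(3) = 0.232 / 1.392424 = 0.1666.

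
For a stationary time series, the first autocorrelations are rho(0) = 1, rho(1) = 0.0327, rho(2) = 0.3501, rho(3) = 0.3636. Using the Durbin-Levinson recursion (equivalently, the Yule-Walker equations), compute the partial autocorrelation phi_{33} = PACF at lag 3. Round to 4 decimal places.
\phi_{33} = 0.3931

The PACF at lag k is phi_{kk}, the last component of the solution
to the Yule-Walker system G_k phi = r_k where
  (G_k)_{ij} = rho(|i - j|), (r_k)_i = rho(i), i,j = 1..k.
Equivalently, Durbin-Levinson gives phi_{kk} iteratively:
  phi_{11} = rho(1)
  phi_{kk} = [rho(k) - sum_{j=1..k-1} phi_{k-1,j} rho(k-j)]
            / [1 - sum_{j=1..k-1} phi_{k-1,j} rho(j)],
  phi_{k,j} = phi_{k-1,j} - phi_{kk} phi_{k-1,k-j},  j = 1..k-1.
Step k = 1:
  phi_11 = rho(1) = 0.0327.
Step k = 2:
  phi_22 = [rho(2) - phi_11 rho(1)] / [1 - phi_11 rho(1)] = [0.3501 - (0.0327)(0.0327)] / [1 - (0.0327)(0.0327)]
         = 0.34903071 / 0.99893071 = 0.349404.
  Update: phi_21 = phi_11 - phi_22 phi_11 = 0.0327 - (0.349404)(0.0327) = 0.021274.
Step k = 3:
  phi_33 = [rho(3) - phi_21 rho(2) - phi_22 rho(1)] / [1 - phi_21 rho(1) - phi_22 rho(2)]
    numerator   = 0.3636 - (0.021274)(0.3501) - (0.349404)(0.0327) = 0.34472628
    denominator = 1 - (0.021274)(0.0327) - (0.349404)(0.3501) = 0.87697787
  phi_33 = 0.34472628 / 0.87697787 = 0.3931.
Therefore phi_{33} = 0.3931.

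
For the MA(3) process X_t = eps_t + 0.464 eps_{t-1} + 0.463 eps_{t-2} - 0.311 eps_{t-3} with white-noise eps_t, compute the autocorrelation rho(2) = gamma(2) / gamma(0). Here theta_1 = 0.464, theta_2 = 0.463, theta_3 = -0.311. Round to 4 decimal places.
\rho(2) = 0.2088

For an MA(q) process with theta_0 = 1, the autocovariance is
  gamma(k) = sigma^2 * sum_{i=0..q-k} theta_i * theta_{i+k},
and rho(k) = gamma(k) / gamma(0). Sigma^2 cancels.
  numerator   = (1)*(0.463) + (0.464)*(-0.311) = 0.318696.
  denominator = (1)^2 + (0.464)^2 + (0.463)^2 + (-0.311)^2 = 1.526386.
  rho(2) = 0.318696 / 1.526386 = 0.2088.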